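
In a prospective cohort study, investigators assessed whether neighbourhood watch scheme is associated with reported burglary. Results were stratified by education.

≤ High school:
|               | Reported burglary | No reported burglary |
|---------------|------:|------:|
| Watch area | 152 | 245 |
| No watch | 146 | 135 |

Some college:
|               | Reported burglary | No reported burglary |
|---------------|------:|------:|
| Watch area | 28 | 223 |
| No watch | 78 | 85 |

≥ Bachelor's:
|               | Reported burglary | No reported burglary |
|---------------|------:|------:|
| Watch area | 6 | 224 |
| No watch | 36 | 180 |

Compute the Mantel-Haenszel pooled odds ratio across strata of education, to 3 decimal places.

0.341

OR_MH = Σ(aᵢdᵢ/nᵢ) / Σ(bᵢcᵢ/nᵢ), where nᵢ is the stratum total.
Stratum 1 (≤ High school): n = 678; a·d/n = 152·135/678 = 30.2655; b·c/n = 245·146/678 = 52.7581
Stratum 2 (Some college): n = 414; a·d/n = 28·85/414 = 5.7488; b·c/n = 223·78/414 = 42.0145
Stratum 3 (≥ Bachelor's): n = 446; a·d/n = 6·180/446 = 2.4215; b·c/n = 224·36/446 = 18.0807
OR_MH = (30.2655 + 5.7488 + 2.4215) / (52.7581 + 42.0145 + 18.0807) = 38.4358 / 112.8533 = 0.34058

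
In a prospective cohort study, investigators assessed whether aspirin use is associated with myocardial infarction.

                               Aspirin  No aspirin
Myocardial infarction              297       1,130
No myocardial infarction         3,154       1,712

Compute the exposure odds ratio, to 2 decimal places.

Reading the table with exposure as columns: a = 297 (Aspirin, case), b = 3154 (Aspirin, non-case), c = 1130 (No aspirin, case), d = 1712.
OR = (a·d)/(b·c) = (297 × 1712) / (3154 × 1130) = 508464 / 3564020 = 0.14267
Exposure is associated with lower odds of myocardial infarction (OR = 0.14 < 1).

0.14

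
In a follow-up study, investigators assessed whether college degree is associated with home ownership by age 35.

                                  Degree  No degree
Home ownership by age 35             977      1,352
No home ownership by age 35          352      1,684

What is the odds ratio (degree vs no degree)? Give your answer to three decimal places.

Reading the table with exposure as columns: a = 977 (Degree, case), b = 352 (Degree, non-case), c = 1352 (No degree, case), d = 1684.
OR = (a·d)/(b·c) = (977 × 1684) / (352 × 1352) = 1645268 / 475904 = 3.45714
The odds of home ownership by age 35 are about 3.46 times as high in the degree group.

3.457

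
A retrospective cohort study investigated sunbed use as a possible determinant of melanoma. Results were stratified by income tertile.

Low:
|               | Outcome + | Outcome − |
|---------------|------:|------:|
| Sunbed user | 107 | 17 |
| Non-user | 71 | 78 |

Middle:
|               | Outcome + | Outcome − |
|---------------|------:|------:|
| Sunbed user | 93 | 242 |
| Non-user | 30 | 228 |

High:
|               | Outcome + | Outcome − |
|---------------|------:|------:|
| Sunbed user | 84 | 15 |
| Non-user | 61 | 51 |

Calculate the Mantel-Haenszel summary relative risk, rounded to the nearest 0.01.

RR_MH = Σ(aᵢ·n₀ᵢ/nᵢ) / Σ(cᵢ·n₁ᵢ/nᵢ), with n₁ᵢ = aᵢ+bᵢ (exposed), n₀ᵢ = cᵢ+dᵢ (unexposed), nᵢ = n₁ᵢ+n₀ᵢ.
Stratum 1 (Low): n₁ = 124, n₀ = 149, n = 273; a·n₀/n = 107·149/273 = 58.3993; c·n₁/n = 71·124/273 = 32.2491
Stratum 2 (Middle): n₁ = 335, n₀ = 258, n = 593; a·n₀/n = 93·258/593 = 40.4621; c·n₁/n = 30·335/593 = 16.9477
Stratum 3 (High): n₁ = 99, n₀ = 112, n = 211; a·n₀/n = 84·112/211 = 44.5877; c·n₁/n = 61·99/211 = 28.6209
RR_MH = (58.3993 + 40.4621 + 44.5877) / (32.2491 + 16.9477 + 28.6209) = 143.4490 / 77.8177 = 1.84340

1.84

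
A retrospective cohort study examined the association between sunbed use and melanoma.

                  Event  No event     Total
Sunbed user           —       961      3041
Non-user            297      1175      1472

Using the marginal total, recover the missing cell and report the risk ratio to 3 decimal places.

The missing cell is in the exposed row: 3041 − 961 = 2080.
So a = 2080, b = 961, c = 297, d = 1175.
RR = [a/(a+b)] / [c/(c+d)] = (2080/3041) / (297/1472) = 0.68399/0.20177 = 3.38999

3.390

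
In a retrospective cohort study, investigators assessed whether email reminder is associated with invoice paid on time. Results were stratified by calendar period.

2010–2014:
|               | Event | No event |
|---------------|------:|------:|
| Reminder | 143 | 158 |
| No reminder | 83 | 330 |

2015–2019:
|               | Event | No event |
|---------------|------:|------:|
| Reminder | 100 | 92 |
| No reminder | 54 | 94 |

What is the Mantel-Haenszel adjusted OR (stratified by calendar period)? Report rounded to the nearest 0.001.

2.842

OR_MH = Σ(aᵢdᵢ/nᵢ) / Σ(bᵢcᵢ/nᵢ), where nᵢ is the stratum total.
Stratum 1 (2010–2014): n = 714; a·d/n = 143·330/714 = 66.0924; b·c/n = 158·83/714 = 18.3669
Stratum 2 (2015–2019): n = 340; a·d/n = 100·94/340 = 27.6471; b·c/n = 92·54/340 = 14.6118
OR_MH = (66.0924 + 27.6471) / (18.3669 + 14.6118) = 93.7395 / 32.9787 = 2.84242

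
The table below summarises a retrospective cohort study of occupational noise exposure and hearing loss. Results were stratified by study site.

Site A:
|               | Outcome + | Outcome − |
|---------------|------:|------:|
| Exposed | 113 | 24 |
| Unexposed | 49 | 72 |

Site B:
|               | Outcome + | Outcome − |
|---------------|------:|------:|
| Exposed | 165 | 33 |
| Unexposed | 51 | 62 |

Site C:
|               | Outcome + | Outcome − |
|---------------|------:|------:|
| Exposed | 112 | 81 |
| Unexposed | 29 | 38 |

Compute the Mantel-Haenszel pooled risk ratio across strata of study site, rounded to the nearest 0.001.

RR_MH = Σ(aᵢ·n₀ᵢ/nᵢ) / Σ(cᵢ·n₁ᵢ/nᵢ), with n₁ᵢ = aᵢ+bᵢ (exposed), n₀ᵢ = cᵢ+dᵢ (unexposed), nᵢ = n₁ᵢ+n₀ᵢ.
Stratum 1 (Site A): n₁ = 137, n₀ = 121, n = 258; a·n₀/n = 113·121/258 = 52.9961; c·n₁/n = 49·137/258 = 26.0194
Stratum 2 (Site B): n₁ = 198, n₀ = 113, n = 311; a·n₀/n = 165·113/311 = 59.9518; c·n₁/n = 51·198/311 = 32.4695
Stratum 3 (Site C): n₁ = 193, n₀ = 67, n = 260; a·n₀/n = 112·67/260 = 28.8615; c·n₁/n = 29·193/260 = 21.5269
RR_MH = (52.9961 + 59.9518 + 28.8615) / (26.0194 + 32.4695 + 21.5269) = 141.8094 / 80.0158 = 1.77227

1.772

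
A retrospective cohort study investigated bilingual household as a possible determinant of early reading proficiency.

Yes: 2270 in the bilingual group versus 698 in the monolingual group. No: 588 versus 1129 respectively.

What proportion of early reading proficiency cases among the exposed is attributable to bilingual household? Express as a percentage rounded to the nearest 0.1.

From the description: a = 2270, b = 588, c = 698, d = 1129.
Risk in exposed = 2270/2858 = 0.79426; risk in unexposed = 698/1827 = 0.38205.
RR = 0.79426/0.38205 = 2.07896
AR% = (RR − 1)/RR × 100 = (2.07896 − 1)/2.07896 × 100 = 51.8991%

51.9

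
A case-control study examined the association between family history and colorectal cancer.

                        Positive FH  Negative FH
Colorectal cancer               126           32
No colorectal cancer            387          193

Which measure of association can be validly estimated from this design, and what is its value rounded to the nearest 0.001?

1.964

Reading the table with exposure as columns: a = 126 (Positive FH, case), b = 387 (Positive FH, non-case), c = 32 (Negative FH, case), d = 193.
This is a case-control study: participants were sampled on outcome status, so risks in the source population cannot be estimated directly — relative risk is not valid here. The odds ratio is the appropriate measure.
OR = (a·d)/(b·c) = (126 × 193) / (387 × 32) = 24318 / 12384 = 1.96366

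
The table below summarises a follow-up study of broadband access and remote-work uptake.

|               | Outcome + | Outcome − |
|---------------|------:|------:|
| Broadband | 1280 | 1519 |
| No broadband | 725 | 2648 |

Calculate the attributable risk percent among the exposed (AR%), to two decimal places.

Cells: a = 1280, b = 1519, c = 725, d = 2648.
Risk in exposed = 1280/2799 = 0.45731; risk in unexposed = 725/3373 = 0.21494.
RR = 0.45731/0.21494 = 2.12758
AR% = (RR − 1)/RR × 100 = (2.12758 − 1)/2.12758 × 100 = 52.9982%

53.00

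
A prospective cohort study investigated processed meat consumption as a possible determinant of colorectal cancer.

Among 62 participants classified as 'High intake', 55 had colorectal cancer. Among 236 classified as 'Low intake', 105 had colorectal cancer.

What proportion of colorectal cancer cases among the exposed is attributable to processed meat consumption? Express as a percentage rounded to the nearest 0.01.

49.85

From the description: a = 55, b = 7, c = 105, d = 131.
Risk in exposed = 55/62 = 0.88710; risk in unexposed = 105/236 = 0.44492.
RR = 0.88710/0.44492 = 1.99386
AR% = (RR − 1)/RR × 100 = (1.99386 − 1)/1.99386 × 100 = 49.8459%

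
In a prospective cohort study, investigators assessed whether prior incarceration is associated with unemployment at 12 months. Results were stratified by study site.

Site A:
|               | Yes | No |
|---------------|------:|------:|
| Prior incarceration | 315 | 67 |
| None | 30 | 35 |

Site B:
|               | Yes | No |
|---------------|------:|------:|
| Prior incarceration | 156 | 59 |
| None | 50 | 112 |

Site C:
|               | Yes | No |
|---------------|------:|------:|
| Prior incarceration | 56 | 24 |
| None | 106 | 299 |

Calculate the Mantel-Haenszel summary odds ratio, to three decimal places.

6.007

OR_MH = Σ(aᵢdᵢ/nᵢ) / Σ(bᵢcᵢ/nᵢ), where nᵢ is the stratum total.
Stratum 1 (Site A): n = 447; a·d/n = 315·35/447 = 24.6644; b·c/n = 67·30/447 = 4.4966
Stratum 2 (Site B): n = 377; a·d/n = 156·112/377 = 46.3448; b·c/n = 59·50/377 = 7.8249
Stratum 3 (Site C): n = 485; a·d/n = 56·299/485 = 34.5237; b·c/n = 24·106/485 = 5.2454
OR_MH = (24.6644 + 46.3448 + 34.5237) / (4.4966 + 7.8249 + 5.2454) = 105.5330 / 17.5669 = 6.00748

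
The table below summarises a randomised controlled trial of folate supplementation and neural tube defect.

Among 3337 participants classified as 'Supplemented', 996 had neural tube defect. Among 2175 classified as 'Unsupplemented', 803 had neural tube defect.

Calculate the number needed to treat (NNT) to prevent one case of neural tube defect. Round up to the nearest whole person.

Risk in treated group = 996/3337 = 0.29847; risk in control = 803/2175 = 0.36920.
Absolute risk reduction = 0.36920 − 0.29847 = 0.07072
NNT = 1 / ARR = 1 / 0.07072 = 14.140 → round up → 15

15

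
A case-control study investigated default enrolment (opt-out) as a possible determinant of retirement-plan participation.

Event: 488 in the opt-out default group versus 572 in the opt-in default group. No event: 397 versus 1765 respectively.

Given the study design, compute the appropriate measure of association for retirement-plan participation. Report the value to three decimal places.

From the description: a = 488, b = 397, c = 572, d = 1765.
This is a case-control study: participants were sampled on outcome status, so risks in the source population cannot be estimated directly — relative risk is not valid here. The odds ratio is the appropriate measure.
OR = (a·d)/(b·c) = (488 × 1765) / (397 × 572) = 861320 / 227084 = 3.79296

3.793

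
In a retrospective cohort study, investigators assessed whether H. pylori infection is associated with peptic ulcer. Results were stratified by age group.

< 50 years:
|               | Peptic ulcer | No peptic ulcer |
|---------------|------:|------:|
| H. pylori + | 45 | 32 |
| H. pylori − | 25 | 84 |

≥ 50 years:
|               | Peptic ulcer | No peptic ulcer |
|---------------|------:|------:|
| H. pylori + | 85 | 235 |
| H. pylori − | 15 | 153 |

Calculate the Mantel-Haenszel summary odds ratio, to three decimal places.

OR_MH = Σ(aᵢdᵢ/nᵢ) / Σ(bᵢcᵢ/nᵢ), where nᵢ is the stratum total.
Stratum 1 (< 50 years): n = 186; a·d/n = 45·84/186 = 20.3226; b·c/n = 32·25/186 = 4.3011
Stratum 2 (≥ 50 years): n = 488; a·d/n = 85·153/488 = 26.6496; b·c/n = 235·15/488 = 7.2234
OR_MH = (20.3226 + 26.6496) / (4.3011 + 7.2234) = 46.9722 / 11.5244 = 4.07588

4.076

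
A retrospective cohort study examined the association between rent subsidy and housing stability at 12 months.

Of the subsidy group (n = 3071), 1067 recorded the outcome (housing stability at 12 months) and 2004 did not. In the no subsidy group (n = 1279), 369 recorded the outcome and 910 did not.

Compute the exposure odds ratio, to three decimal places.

From the description: a = 1067, b = 2004, c = 369, d = 910.
OR = (a·d)/(b·c) = (1067 × 910) / (2004 × 369) = 970970 / 739476 = 1.31305
The odds of housing stability at 12 months are about 1.31 times as high in the subsidy group.

1.313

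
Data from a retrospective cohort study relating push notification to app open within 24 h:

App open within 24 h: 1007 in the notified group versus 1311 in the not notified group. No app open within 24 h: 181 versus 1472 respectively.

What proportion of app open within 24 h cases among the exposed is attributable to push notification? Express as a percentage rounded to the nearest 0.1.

44.4

From the description: a = 1007, b = 181, c = 1311, d = 1472.
Risk in exposed = 1007/1188 = 0.84764; risk in unexposed = 1311/2783 = 0.47107.
RR = 0.84764/0.47107 = 1.79938
AR% = (RR − 1)/RR × 100 = (1.79938 − 1)/1.79938 × 100 = 44.4254%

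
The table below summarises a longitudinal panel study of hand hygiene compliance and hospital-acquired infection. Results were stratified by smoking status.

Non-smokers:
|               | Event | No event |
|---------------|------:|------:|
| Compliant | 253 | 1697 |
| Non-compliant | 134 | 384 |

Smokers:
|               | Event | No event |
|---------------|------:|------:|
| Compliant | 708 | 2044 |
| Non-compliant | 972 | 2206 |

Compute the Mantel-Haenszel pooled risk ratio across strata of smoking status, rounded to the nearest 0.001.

0.777

RR_MH = Σ(aᵢ·n₀ᵢ/nᵢ) / Σ(cᵢ·n₁ᵢ/nᵢ), with n₁ᵢ = aᵢ+bᵢ (exposed), n₀ᵢ = cᵢ+dᵢ (unexposed), nᵢ = n₁ᵢ+n₀ᵢ.
Stratum 1 (Non-smokers): n₁ = 1950, n₀ = 518, n = 2468; a·n₀/n = 253·518/2468 = 53.1013; c·n₁/n = 134·1950/2468 = 105.8752
Stratum 2 (Smokers): n₁ = 2752, n₀ = 3178, n = 5930; a·n₀/n = 708·3178/5930 = 379.4307; c·n₁/n = 972·2752/5930 = 451.0867
RR_MH = (53.1013 + 379.4307) / (105.8752 + 451.0867) = 432.5320 / 556.9619 = 0.77659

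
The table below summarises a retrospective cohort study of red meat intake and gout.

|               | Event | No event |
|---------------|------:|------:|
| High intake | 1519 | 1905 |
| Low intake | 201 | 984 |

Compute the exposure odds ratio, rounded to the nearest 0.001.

3.904

Cells: a = 1519, b = 1905, c = 201, d = 984.
OR = (a·d)/(b·c) = (1519 × 984) / (1905 × 201) = 1494696 / 382905 = 3.90357
The odds of gout are about 3.90 times as high in the high intake group.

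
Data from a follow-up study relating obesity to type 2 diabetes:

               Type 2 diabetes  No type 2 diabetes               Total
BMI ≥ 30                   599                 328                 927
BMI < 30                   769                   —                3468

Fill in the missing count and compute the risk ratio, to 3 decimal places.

The missing cell is in the unexposed row: 3468 − 769 = 2699.
So a = 599, b = 328, c = 769, d = 2699.
RR = [a/(a+b)] / [c/(c+d)] = (599/927) / (769/3468) = 0.64617/0.22174 = 2.91407

2.914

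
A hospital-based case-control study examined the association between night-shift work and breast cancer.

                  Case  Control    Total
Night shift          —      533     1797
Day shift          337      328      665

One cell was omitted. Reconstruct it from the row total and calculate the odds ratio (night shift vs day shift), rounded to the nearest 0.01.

2.31

The missing cell is in the exposed row: 1797 − 533 = 1264.
So a = 1264, b = 533, c = 337, d = 328.
OR = (a·d)/(b·c) = (1264 × 328) / (533 × 337) = 414592 / 179621 = 2.30815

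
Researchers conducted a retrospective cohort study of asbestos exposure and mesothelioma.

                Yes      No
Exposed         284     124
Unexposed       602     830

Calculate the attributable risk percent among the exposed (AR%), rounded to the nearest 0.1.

Cells: a = 284, b = 124, c = 602, d = 830.
Risk in exposed = 284/408 = 0.69608; risk in unexposed = 602/1432 = 0.42039.
RR = 0.69608/0.42039 = 1.65579
AR% = (RR − 1)/RR × 100 = (1.65579 − 1)/1.65579 × 100 = 39.6058%

39.6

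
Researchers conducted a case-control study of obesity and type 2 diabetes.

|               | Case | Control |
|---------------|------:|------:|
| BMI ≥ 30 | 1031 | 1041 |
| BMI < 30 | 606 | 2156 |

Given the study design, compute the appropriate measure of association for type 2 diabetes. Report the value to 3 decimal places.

3.524

Cells: a = 1031, b = 1041, c = 606, d = 2156.
This is a case-control study: participants were sampled on outcome status, so risks in the source population cannot be estimated directly — relative risk is not valid here. The odds ratio is the appropriate measure.
OR = (a·d)/(b·c) = (1031 × 2156) / (1041 × 606) = 2222836 / 630846 = 3.52358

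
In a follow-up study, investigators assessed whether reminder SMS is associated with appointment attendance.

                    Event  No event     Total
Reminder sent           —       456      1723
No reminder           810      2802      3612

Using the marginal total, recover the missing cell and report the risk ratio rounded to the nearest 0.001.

3.279

The missing cell is in the exposed row: 1723 − 456 = 1267.
So a = 1267, b = 456, c = 810, d = 2802.
RR = [a/(a+b)] / [c/(c+d)] = (1267/1723) / (810/3612) = 0.73535/0.22425 = 3.27910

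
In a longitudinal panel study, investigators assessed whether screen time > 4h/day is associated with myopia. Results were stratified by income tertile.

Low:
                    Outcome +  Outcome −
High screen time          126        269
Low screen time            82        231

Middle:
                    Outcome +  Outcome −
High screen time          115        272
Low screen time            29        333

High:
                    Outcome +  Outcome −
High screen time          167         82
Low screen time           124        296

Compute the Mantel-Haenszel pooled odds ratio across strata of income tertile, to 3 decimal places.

OR_MH = Σ(aᵢdᵢ/nᵢ) / Σ(bᵢcᵢ/nᵢ), where nᵢ is the stratum total.
Stratum 1 (Low): n = 708; a·d/n = 126·231/708 = 41.1102; b·c/n = 269·82/708 = 31.1554
Stratum 2 (Middle): n = 749; a·d/n = 115·333/749 = 51.1282; b·c/n = 272·29/749 = 10.5314
Stratum 3 (High): n = 669; a·d/n = 167·296/669 = 73.8894; b·c/n = 82·124/669 = 15.1988
OR_MH = (41.1102 + 51.1282 + 73.8894) / (31.1554 + 10.5314 + 15.1988) = 166.1277 / 56.8855 = 2.92039

2.920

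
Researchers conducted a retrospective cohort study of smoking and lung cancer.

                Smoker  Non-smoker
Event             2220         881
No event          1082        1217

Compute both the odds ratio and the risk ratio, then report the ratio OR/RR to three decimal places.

Reading the table with exposure as columns: a = 2220 (Smoker, case), b = 1082 (Smoker, non-case), c = 881 (Non-smoker, case), d = 1217.
OR = (2220·1217)/(1082·881) = 2701740/953242 = 2.83426
Risk in exposed = 2220/3302 = 0.67232; risk in unexposed = 881/2098 = 0.41992; RR = 1.60105
OR/RR = 2.83426 / 1.60105 = 1.77025
The outcome is not rare, so the OR lies further from 1 than the RR.

1.770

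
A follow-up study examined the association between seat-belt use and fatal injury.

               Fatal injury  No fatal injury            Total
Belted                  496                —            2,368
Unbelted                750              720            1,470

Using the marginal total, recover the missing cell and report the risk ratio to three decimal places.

The missing cell is in the exposed row: 2368 − 496 = 1872.
So a = 496, b = 1872, c = 750, d = 720.
RR = [a/(a+b)] / [c/(c+d)] = (496/2368) / (750/1470) = 0.20946/0.51020 = 0.41054

0.411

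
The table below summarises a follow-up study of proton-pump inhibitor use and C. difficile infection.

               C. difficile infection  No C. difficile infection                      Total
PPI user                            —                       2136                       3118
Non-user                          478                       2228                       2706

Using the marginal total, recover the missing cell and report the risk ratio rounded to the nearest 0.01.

1.78

The missing cell is in the exposed row: 3118 − 2136 = 982.
So a = 982, b = 2136, c = 478, d = 2228.
RR = [a/(a+b)] / [c/(c+d)] = (982/3118) / (478/2706) = 0.31495/0.17664 = 1.78293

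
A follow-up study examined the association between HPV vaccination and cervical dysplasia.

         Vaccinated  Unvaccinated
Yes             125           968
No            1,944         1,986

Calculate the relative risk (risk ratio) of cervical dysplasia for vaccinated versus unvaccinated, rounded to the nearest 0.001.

0.184

Reading the table with exposure as columns: a = 125 (Vaccinated, case), b = 1944 (Vaccinated, non-case), c = 968 (Unvaccinated, case), d = 1986.
Risk in exposed = 125/2069 = 0.06042; risk in unexposed = 968/2954 = 0.32769.
RR = 0.06042 / 0.32769 = 0.18437
The risk is 82% lower among the exposed than among the unexposed.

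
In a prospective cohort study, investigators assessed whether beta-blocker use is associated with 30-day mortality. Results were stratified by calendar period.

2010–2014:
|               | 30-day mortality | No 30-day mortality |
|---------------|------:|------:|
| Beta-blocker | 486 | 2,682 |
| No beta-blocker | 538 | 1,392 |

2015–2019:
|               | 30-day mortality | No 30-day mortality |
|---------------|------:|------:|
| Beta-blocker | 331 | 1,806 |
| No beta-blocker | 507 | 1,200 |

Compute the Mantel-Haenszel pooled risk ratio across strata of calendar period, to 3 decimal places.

0.537

RR_MH = Σ(aᵢ·n₀ᵢ/nᵢ) / Σ(cᵢ·n₁ᵢ/nᵢ), with n₁ᵢ = aᵢ+bᵢ (exposed), n₀ᵢ = cᵢ+dᵢ (unexposed), nᵢ = n₁ᵢ+n₀ᵢ.
Stratum 1 (2010–2014): n₁ = 3168, n₀ = 1930, n = 5098; a·n₀/n = 486·1930/5098 = 183.9898; c·n₁/n = 538·3168/5098 = 334.3240
Stratum 2 (2015–2019): n₁ = 2137, n₀ = 1707, n = 3844; a·n₀/n = 331·1707/3844 = 146.9867; c·n₁/n = 507·2137/3844 = 281.8572
RR_MH = (183.9898 + 146.9867) / (334.3240 + 281.8572) = 330.9765 / 616.1812 = 0.53714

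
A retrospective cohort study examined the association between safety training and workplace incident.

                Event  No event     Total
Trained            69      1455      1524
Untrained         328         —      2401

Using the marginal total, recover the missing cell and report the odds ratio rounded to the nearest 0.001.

0.300

The missing cell is in the unexposed row: 2401 − 328 = 2073.
So a = 69, b = 1455, c = 328, d = 2073.
OR = (a·d)/(b·c) = (69 × 2073) / (1455 × 328) = 143037 / 477240 = 0.29972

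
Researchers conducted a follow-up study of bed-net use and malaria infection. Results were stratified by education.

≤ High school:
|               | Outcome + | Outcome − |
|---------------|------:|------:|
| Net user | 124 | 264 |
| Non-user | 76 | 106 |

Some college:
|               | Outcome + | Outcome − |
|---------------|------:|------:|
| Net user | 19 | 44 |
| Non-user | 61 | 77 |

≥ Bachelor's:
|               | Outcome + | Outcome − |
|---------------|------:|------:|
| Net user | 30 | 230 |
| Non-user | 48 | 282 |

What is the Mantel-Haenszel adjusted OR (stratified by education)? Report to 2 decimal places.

0.66

OR_MH = Σ(aᵢdᵢ/nᵢ) / Σ(bᵢcᵢ/nᵢ), where nᵢ is the stratum total.
Stratum 1 (≤ High school): n = 570; a·d/n = 124·106/570 = 23.0596; b·c/n = 264·76/570 = 35.2000
Stratum 2 (Some college): n = 201; a·d/n = 19·77/201 = 7.2786; b·c/n = 44·61/201 = 13.3532
Stratum 3 (≥ Bachelor's): n = 590; a·d/n = 30·282/590 = 14.3390; b·c/n = 230·48/590 = 18.7119
OR_MH = (23.0596 + 7.2786 + 14.3390) / (35.2000 + 13.3532 + 18.7119) = 44.6772 / 67.2651 = 0.66420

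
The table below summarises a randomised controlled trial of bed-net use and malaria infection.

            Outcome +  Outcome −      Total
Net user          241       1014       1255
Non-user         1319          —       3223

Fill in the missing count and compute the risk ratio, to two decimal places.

0.47

The missing cell is in the unexposed row: 3223 − 1319 = 1904.
So a = 241, b = 1014, c = 1319, d = 1904.
RR = [a/(a+b)] / [c/(c+d)] = (241/1255) / (1319/3223) = 0.19203/0.40925 = 0.46923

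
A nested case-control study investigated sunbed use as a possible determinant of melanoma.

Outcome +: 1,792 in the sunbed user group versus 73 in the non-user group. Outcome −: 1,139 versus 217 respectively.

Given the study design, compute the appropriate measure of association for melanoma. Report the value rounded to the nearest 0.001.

From the description: a = 1792, b = 1139, c = 73, d = 217.
This is a nested case-control study: participants were sampled on outcome status, so risks in the source population cannot be estimated directly — relative risk is not valid here. The odds ratio is the appropriate measure.
OR = (a·d)/(b·c) = (1792 × 217) / (1139 × 73) = 388864 / 83147 = 4.67683

4.677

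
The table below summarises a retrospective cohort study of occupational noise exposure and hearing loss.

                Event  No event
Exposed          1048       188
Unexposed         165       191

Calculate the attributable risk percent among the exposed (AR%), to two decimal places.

45.34

Cells: a = 1048, b = 188, c = 165, d = 191.
Risk in exposed = 1048/1236 = 0.84790; risk in unexposed = 165/356 = 0.46348.
RR = 0.84790/0.46348 = 1.82940
AR% = (RR − 1)/RR × 100 = (1.82940 − 1)/1.82940 × 100 = 45.3373%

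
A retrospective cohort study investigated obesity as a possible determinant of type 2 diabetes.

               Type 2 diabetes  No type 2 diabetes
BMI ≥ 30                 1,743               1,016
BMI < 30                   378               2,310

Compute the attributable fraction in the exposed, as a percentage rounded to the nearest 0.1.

77.7

Cells: a = 1743, b = 1016, c = 378, d = 2310.
Risk in exposed = 1743/2759 = 0.63175; risk in unexposed = 378/2688 = 0.14062.
RR = 0.63175/0.14062 = 4.49245
AR% = (RR − 1)/RR × 100 = (4.49245 − 1)/4.49245 × 100 = 77.7404%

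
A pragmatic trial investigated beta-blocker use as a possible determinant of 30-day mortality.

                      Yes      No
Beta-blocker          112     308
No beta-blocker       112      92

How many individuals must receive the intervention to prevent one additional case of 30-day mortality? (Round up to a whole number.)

4

Risk in treated group = 112/420 = 0.26667; risk in control = 112/204 = 0.54902.
Absolute risk reduction = 0.54902 − 0.26667 = 0.28235
NNT = 1 / ARR = 1 / 0.28235 = 3.542 → round up → 4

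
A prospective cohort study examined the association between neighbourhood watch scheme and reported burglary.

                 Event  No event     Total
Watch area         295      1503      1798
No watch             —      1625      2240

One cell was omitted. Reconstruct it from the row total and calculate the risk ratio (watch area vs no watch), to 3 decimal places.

The missing cell is in the unexposed row: 2240 − 1625 = 615.
So a = 295, b = 1503, c = 615, d = 1625.
RR = [a/(a+b)] / [c/(c+d)] = (295/1798) / (615/2240) = 0.16407/0.27455 = 0.59759

0.598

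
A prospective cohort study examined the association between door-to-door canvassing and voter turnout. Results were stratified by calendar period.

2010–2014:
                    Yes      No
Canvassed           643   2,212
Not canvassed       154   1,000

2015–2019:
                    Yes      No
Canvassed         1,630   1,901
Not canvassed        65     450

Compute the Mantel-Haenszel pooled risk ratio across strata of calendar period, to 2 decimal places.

RR_MH = Σ(aᵢ·n₀ᵢ/nᵢ) / Σ(cᵢ·n₁ᵢ/nᵢ), with n₁ᵢ = aᵢ+bᵢ (exposed), n₀ᵢ = cᵢ+dᵢ (unexposed), nᵢ = n₁ᵢ+n₀ᵢ.
Stratum 1 (2010–2014): n₁ = 2855, n₀ = 1154, n = 4009; a·n₀/n = 643·1154/4009 = 185.0890; c·n₁/n = 154·2855/4009 = 109.6707
Stratum 2 (2015–2019): n₁ = 3531, n₀ = 515, n = 4046; a·n₀/n = 1630·515/4046 = 207.4765; c·n₁/n = 65·3531/4046 = 56.7264
RR_MH = (185.0890 + 207.4765) / (109.6707 + 56.7264) = 392.5656 / 166.3971 = 2.35921

2.36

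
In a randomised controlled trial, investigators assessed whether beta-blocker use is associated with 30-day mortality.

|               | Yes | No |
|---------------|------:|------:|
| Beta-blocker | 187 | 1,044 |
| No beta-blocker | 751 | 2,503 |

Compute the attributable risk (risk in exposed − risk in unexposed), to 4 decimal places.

-0.0789

Cells: a = 187, b = 1044, c = 751, d = 2503.
Risk in exposed = 187/1231 = 0.151909; risk in unexposed = 751/3254 = 0.230793.
Risk difference = 0.151909 − 0.230793 = -0.078884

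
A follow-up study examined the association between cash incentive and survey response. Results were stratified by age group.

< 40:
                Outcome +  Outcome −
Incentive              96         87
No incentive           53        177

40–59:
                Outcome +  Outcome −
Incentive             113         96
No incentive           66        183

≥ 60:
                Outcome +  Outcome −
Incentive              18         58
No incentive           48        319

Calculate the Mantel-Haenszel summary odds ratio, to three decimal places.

OR_MH = Σ(aᵢdᵢ/nᵢ) / Σ(bᵢcᵢ/nᵢ), where nᵢ is the stratum total.
Stratum 1 (< 40): n = 413; a·d/n = 96·177/413 = 41.1429; b·c/n = 87·53/413 = 11.1646
Stratum 2 (40–59): n = 458; a·d/n = 113·183/458 = 45.1507; b·c/n = 96·66/458 = 13.8341
Stratum 3 (≥ 60): n = 443; a·d/n = 18·319/443 = 12.9616; b·c/n = 58·48/443 = 6.2844
OR_MH = (41.1429 + 45.1507 + 12.9616) / (11.1646 + 13.8341 + 6.2844) = 99.2551 / 31.2831 = 3.17280

3.173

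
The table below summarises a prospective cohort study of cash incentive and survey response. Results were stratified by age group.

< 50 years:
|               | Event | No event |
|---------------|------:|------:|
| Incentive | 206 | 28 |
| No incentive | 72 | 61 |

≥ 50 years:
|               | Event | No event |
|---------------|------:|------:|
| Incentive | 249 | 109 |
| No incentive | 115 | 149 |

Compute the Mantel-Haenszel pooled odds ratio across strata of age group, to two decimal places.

OR_MH = Σ(aᵢdᵢ/nᵢ) / Σ(bᵢcᵢ/nᵢ), where nᵢ is the stratum total.
Stratum 1 (< 50 years): n = 367; a·d/n = 206·61/367 = 34.2398; b·c/n = 28·72/367 = 5.4932
Stratum 2 (≥ 50 years): n = 622; a·d/n = 249·149/622 = 59.6479; b·c/n = 109·115/622 = 20.1527
OR_MH = (34.2398 + 59.6479) / (5.4932 + 20.1527) = 93.8877 / 25.6459 = 3.66092

3.66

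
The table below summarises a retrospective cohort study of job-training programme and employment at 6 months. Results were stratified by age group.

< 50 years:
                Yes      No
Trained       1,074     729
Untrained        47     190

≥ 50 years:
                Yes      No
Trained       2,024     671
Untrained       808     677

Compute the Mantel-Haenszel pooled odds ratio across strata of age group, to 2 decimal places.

2.92

OR_MH = Σ(aᵢdᵢ/nᵢ) / Σ(bᵢcᵢ/nᵢ), where nᵢ is the stratum total.
Stratum 1 (< 50 years): n = 2040; a·d/n = 1074·190/2040 = 100.0294; b·c/n = 729·47/2040 = 16.7956
Stratum 2 (≥ 50 years): n = 4180; a·d/n = 2024·677/4180 = 327.8105; b·c/n = 671·808/4180 = 129.7053
OR_MH = (100.0294 + 327.8105) / (16.7956 + 129.7053) = 427.8399 / 146.5009 = 2.92039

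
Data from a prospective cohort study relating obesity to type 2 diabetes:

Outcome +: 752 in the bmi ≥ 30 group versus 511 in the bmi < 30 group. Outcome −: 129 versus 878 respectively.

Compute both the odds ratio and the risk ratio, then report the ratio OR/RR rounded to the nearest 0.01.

4.32

From the description: a = 752, b = 129, c = 511, d = 878.
OR = (752·878)/(129·511) = 660256/65919 = 10.01617
Risk in exposed = 752/881 = 0.85358; risk in unexposed = 511/1389 = 0.36789; RR = 2.32019
OR/RR = 10.01617 / 2.32019 = 4.31696
The outcome is not rare, so the OR lies further from 1 than the RR.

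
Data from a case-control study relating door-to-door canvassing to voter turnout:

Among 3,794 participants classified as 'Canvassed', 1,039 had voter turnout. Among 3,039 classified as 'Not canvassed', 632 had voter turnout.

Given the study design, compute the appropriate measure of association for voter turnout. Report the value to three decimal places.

1.436

From the description: a = 1039, b = 2755, c = 632, d = 2407.
This is a case-control study: participants were sampled on outcome status, so risks in the source population cannot be estimated directly — relative risk is not valid here. The odds ratio is the appropriate measure.
OR = (a·d)/(b·c) = (1039 × 2407) / (2755 × 632) = 2500873 / 1741160 = 1.43633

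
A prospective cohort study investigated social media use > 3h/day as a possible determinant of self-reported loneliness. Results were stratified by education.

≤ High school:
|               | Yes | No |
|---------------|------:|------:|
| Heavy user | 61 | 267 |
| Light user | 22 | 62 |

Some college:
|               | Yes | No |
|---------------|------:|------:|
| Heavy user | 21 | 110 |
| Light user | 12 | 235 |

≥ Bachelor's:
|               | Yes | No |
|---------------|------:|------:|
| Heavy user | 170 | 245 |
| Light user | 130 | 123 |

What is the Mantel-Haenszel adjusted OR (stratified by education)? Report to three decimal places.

0.818

OR_MH = Σ(aᵢdᵢ/nᵢ) / Σ(bᵢcᵢ/nᵢ), where nᵢ is the stratum total.
Stratum 1 (≤ High school): n = 412; a·d/n = 61·62/412 = 9.1796; b·c/n = 267·22/412 = 14.2573
Stratum 2 (Some college): n = 378; a·d/n = 21·235/378 = 13.0556; b·c/n = 110·12/378 = 3.4921
Stratum 3 (≥ Bachelor's): n = 668; a·d/n = 170·123/668 = 31.3024; b·c/n = 245·130/668 = 47.6796
OR_MH = (9.1796 + 13.0556 + 31.3024) / (14.2573 + 3.4921 + 47.6796) = 53.5376 / 65.4290 = 0.81825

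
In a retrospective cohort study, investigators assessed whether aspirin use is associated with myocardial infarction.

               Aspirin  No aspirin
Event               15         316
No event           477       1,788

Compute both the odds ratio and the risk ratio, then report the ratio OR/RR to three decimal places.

Reading the table with exposure as columns: a = 15 (Aspirin, case), b = 477 (Aspirin, non-case), c = 316 (No aspirin, case), d = 1788.
OR = (15·1788)/(477·316) = 26820/150732 = 0.17793
Risk in exposed = 15/492 = 0.03049; risk in unexposed = 316/2104 = 0.15019; RR = 0.20299
OR/RR = 0.17793 / 0.20299 = 0.87653
The outcome is not rare, so the OR lies further from 1 than the RR.

0.877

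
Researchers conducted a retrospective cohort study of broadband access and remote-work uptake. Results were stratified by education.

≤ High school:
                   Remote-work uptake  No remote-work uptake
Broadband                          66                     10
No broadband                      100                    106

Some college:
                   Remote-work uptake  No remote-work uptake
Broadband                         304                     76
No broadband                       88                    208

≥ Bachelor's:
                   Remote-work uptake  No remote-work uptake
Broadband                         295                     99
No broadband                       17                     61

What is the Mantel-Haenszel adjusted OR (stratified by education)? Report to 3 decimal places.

OR_MH = Σ(aᵢdᵢ/nᵢ) / Σ(bᵢcᵢ/nᵢ), where nᵢ is the stratum total.
Stratum 1 (≤ High school): n = 282; a·d/n = 66·106/282 = 24.8085; b·c/n = 10·100/282 = 3.5461
Stratum 2 (Some college): n = 676; a·d/n = 304·208/676 = 93.5385; b·c/n = 76·88/676 = 9.8935
Stratum 3 (≥ Bachelor's): n = 472; a·d/n = 295·61/472 = 38.1250; b·c/n = 99·17/472 = 3.5657
OR_MH = (24.8085 + 93.5385 + 38.1250) / (3.5461 + 9.8935 + 3.5657) = 156.4720 / 17.0053 = 9.20138

9.201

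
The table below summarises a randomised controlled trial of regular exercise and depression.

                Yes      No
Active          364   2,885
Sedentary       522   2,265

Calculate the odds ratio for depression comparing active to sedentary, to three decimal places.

0.547

Cells: a = 364, b = 2885, c = 522, d = 2265.
OR = (a·d)/(b·c) = (364 × 2265) / (2885 × 522) = 824460 / 1505970 = 0.54746
Exposure is associated with lower odds of depression (OR = 0.55 < 1).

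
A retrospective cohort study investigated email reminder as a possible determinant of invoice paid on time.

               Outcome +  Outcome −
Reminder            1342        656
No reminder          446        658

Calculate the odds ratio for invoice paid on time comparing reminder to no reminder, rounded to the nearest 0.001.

3.018

Cells: a = 1342, b = 656, c = 446, d = 658.
OR = (a·d)/(b·c) = (1342 × 658) / (656 × 446) = 883036 / 292576 = 3.01814
The odds of invoice paid on time are about 3.02 times as high in the reminder group.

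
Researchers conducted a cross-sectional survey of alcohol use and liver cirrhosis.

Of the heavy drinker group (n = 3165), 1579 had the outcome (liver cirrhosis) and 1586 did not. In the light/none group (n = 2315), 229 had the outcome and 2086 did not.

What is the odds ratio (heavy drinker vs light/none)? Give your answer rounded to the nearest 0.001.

From the description: a = 1579, b = 1586, c = 229, d = 2086.
OR = (a·d)/(b·c) = (1579 × 2086) / (1586 × 229) = 3293794 / 363194 = 9.06897
The odds of liver cirrhosis are about 9.07 times as high in the heavy drinker group.

9.069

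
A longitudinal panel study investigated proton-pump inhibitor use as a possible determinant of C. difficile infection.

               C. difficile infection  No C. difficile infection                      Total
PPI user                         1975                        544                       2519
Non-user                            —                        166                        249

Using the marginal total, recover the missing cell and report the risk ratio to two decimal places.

2.35

The missing cell is in the unexposed row: 249 − 166 = 83.
So a = 1975, b = 544, c = 83, d = 166.
RR = [a/(a+b)] / [c/(c+d)] = (1975/2519) / (83/249) = 0.78404/0.33333 = 2.35212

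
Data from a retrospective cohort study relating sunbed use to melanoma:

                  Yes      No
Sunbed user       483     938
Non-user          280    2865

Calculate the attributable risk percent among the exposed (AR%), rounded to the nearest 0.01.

73.81

Cells: a = 483, b = 938, c = 280, d = 2865.
Risk in exposed = 483/1421 = 0.33990; risk in unexposed = 280/3145 = 0.08903.
RR = 0.33990/0.08903 = 3.81782
AR% = (RR − 1)/RR × 100 = (3.81782 − 1)/3.81782 × 100 = 73.8071%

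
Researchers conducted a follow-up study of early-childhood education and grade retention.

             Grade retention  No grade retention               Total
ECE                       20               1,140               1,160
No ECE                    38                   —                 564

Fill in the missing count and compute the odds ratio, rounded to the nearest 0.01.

0.24

The missing cell is in the unexposed row: 564 − 38 = 526.
So a = 20, b = 1140, c = 38, d = 526.
OR = (a·d)/(b·c) = (20 × 526) / (1140 × 38) = 10520 / 43320 = 0.24284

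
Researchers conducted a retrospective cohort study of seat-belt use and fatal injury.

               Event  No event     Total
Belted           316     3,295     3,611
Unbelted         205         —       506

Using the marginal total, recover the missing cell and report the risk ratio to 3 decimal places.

0.216

The missing cell is in the unexposed row: 506 − 205 = 301.
So a = 316, b = 3295, c = 205, d = 301.
RR = [a/(a+b)] / [c/(c+d)] = (316/3611) / (205/506) = 0.08751/0.40514 = 0.21600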